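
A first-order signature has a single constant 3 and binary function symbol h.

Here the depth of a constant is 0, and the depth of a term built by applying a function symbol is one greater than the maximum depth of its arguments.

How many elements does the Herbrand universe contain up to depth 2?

5

Write N_k for the number of ground terms of depth ≤ k. A term of depth ≤ k is either a constant or a function symbol applied to arguments of depth ≤ k−1, so N_k = 1 + N_{k-1}^2.
N_0 = 1
N_1 = 1 + 1^2 = 2
N_2 = 1 + 2^2 = 5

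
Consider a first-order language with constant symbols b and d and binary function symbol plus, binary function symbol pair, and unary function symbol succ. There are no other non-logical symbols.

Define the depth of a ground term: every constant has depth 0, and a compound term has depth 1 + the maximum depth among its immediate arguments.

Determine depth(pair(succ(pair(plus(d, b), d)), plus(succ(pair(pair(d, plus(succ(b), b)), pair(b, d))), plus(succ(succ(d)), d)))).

7

depth(plus(d, b)) = 1 + max(0, 0) = 1
depth(pair(plus(d, b), d)) = 1 + max(1, 0) = 2
depth(succ(pair(plus(d, b), d))) = 1 + depth(pair(plus(d, b), d)) = 1 + 2 = 3
depth(succ(b)) = 1 + depth(b) = 1 + 0 = 1
depth(plus(succ(b), b)) = 1 + max(1, 0) = 2
depth(pair(d, plus(succ(b), b))) = 1 + max(0, 2) = 3
depth(pair(b, d)) = 1 + max(0, 0) = 1
depth(pair(pair(d, plus(succ(b), b)), pair(b, d))) = 1 + max(3, 1) = 4
depth(succ(pair(pair(d, plus(succ(b), b)), pair(b, d)))) = 1 + depth(pair(pair(d, plus(succ(b), b)), pair(b, d))) = 1 + 4 = 5
depth(succ(d)) = 1 + depth(d) = 1 + 0 = 1
depth(succ(succ(d))) = 1 + depth(succ(d)) = 1 + 1 = 2
depth(plus(succ(succ(d)), d)) = 1 + max(2, 0) = 3
depth(plus(succ(pair(pair(d, plus(succ(b), b)), pair(b, d))), plus(succ(succ(d)), d))) = 1 + max(5, 3) = 6
depth(pair(succ(pair(plus(d, b), d)), plus(succ(pair(pair(d, plus(succ(b), b)), pair(b, d))), plus(succ(succ(d)), d)))) = 1 + max(3, 6) = 7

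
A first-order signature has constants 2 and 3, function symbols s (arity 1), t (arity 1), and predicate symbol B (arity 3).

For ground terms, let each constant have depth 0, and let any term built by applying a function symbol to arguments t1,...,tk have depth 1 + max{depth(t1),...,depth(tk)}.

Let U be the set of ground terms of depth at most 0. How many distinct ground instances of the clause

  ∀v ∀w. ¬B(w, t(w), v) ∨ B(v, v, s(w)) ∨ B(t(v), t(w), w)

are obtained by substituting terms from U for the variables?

4

Ground terms of depth ≤ 0:
  Count level by level. With function symbols s/1, t/1, the terms of depth ≤ k are the 2 constants together with each function applied to depth-≤(k−1) tuples, so N_k = 2 + N_{k-1} + N_{k-1}.
  N_0 = 2
So there are 2 ground terms available for substitution.
The clause has 2 distinct variables (v, w), each appearing in the body. In the free term algebra distinct substitutions yield syntactically distinct ground instances.
Number of ground instances = 2^2 = 4.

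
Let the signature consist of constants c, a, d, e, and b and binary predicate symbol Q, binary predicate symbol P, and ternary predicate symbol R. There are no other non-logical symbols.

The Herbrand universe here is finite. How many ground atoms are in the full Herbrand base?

175

With no function symbols, the Herbrand universe is just the 5 constants.
Ground atoms per predicate: Q: 5^2 = 25, P: 5^2 = 25, R: 5^3 = 125.
Herbrand base size = 25 + 25 + 125 = 175.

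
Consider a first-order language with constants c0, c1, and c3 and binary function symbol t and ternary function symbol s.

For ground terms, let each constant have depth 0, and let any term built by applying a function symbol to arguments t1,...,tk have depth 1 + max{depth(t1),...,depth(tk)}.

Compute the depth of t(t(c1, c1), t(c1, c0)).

2

depth(t(c1, c1)) = 1 + max(0, 0) = 1
depth(t(c1, c0)) = 1 + max(0, 0) = 1
depth(t(t(c1, c1), t(c1, c0))) = 1 + max(1, 1) = 2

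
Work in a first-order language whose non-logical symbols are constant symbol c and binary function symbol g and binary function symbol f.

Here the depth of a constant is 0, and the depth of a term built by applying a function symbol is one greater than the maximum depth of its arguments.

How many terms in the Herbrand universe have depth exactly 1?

2

If N_k denotes the number of depth-≤k ground terms, the 1 constant gives N_0 = 1, and each function symbol of arity r contributes N_{k-1}^r new terms at level k: N_k = 1 + N_{k-1}^2 + N_{k-1}^2.
N_0 = 1
N_1 = 1 + 1^2 + 1^2 = 3
Terms of depth exactly 1: N_1 − N_0 = 3 − 1 = 2.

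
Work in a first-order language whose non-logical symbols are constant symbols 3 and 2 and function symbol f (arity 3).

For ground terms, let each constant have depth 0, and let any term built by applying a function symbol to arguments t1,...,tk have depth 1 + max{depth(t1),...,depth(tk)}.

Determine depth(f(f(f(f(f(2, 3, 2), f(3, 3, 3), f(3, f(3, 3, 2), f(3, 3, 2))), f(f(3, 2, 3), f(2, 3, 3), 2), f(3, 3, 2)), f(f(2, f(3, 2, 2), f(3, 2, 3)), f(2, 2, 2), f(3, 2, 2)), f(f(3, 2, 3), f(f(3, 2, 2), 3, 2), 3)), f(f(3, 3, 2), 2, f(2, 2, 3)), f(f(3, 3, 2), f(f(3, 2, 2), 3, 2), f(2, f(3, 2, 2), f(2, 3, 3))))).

6

depth(f(2, 3, 2)) = 1 + max(0, 0, 0) = 1
depth(f(3, 3, 3)) = 1 + max(0, 0, 0) = 1
depth(f(3, 3, 2)) = 1 + max(0, 0, 0) = 1
depth(f(3, f(3, 3, 2), f(3, 3, 2))) = 1 + max(0, 1, 1) = 2
depth(f(f(2, 3, 2), f(3, 3, 3), f(3, f(3, 3, 2), f(3, 3, 2)))) = 1 + max(1, 1, 2) = 3
depth(f(3, 2, 3)) = 1 + max(0, 0, 0) = 1
depth(f(2, 3, 3)) = 1 + max(0, 0, 0) = 1
depth(f(f(3, 2, 3), f(2, 3, 3), 2)) = 1 + max(1, 1, 0) = 2
depth(f(f(f(2, 3, 2), f(3, 3, 3), f(3, f(3, 3, 2), f(3, 3, 2))), f(f(3, 2, 3), f(2, 3, 3), 2), f(3, 3, 2))) = 1 + max(3, 2, 1) = 4
depth(f(3, 2, 2)) = 1 + max(0, 0, 0) = 1
depth(f(2, f(3, 2, 2), f(3, 2, 3))) = 1 + max(0, 1, 1) = 2
depth(f(2, 2, 2)) = 1 + max(0, 0, 0) = 1
depth(f(f(2, f(3, 2, 2), f(3, 2, 3)), f(2, 2, 2), f(3, 2, 2))) = 1 + max(2, 1, 1) = 3
depth(f(f(3, 2, 2), 3, 2)) = 1 + max(1, 0, 0) = 2
depth(f(f(3, 2, 3), f(f(3, 2, 2), 3, 2), 3)) = 1 + max(1, 2, 0) = 3
depth(f(f(f(f(2, 3, 2), f(3, 3, 3), f(3, f(3, 3, 2), f(3, 3, 2))), f(f(3, 2, 3), f(2, 3, 3), 2), f(3, 3, 2)), f(f(2, f(3, 2, 2), f(3, 2, 3)), f(2, 2, 2), f(3, 2, 2)), f(f(3, 2, 3), f(f(3, 2, 2), 3, 2), 3))) = 1 + max(4, 3, 3) = 5
depth(f(2, 2, 3)) = 1 + max(0, 0, 0) = 1
depth(f(f(3, 3, 2), 2, f(2, 2, 3))) = 1 + max(1, 0, 1) = 2
depth(f(2, f(3, 2, 2), f(2, 3, 3))) = 1 + max(0, 1, 1) = 2
depth(f(f(3, 3, 2), f(f(3, 2, 2), 3, 2), f(2, f(3, 2, 2), f(2, 3, 3)))) = 1 + max(1, 2, 2) = 3
depth(f(f(f(f(f(2, 3, 2), f(3, 3, 3), f(3, f(3, 3, 2), f(3, 3, 2))), f(f(3, 2, 3), f(2, 3, 3), 2), f(3, 3, 2)), f(f(2, f(3, 2, 2), f(3, 2, 3)), f(2, 2, 2), f(3, 2, 2)), f(f(3, 2, 3), f(f(3, 2, 2), 3, 2), 3)), f(f(3, 3, 2), 2, f(2, 2, 3)), f(f(3, 3, 2), f(f(3, 2, 2), 3, 2), f(2, f(3, 2, 2), f(2, 3, 3))))) = 1 + max(5, 2, 3) = 6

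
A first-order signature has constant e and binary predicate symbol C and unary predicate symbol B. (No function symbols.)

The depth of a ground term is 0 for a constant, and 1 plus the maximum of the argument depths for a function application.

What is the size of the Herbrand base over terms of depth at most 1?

2

First count ground terms of depth ≤ 1.
With no function symbols every ground term is a constant, so there is exactly 1 ground term at every depth bound.
N_0 = 1
N_1 = 1
So |H| = 1.
Each predicate of arity r yields |H|^r ground atoms (one per choice of an r-tuple from H):
  C: 1^2 = 1;  B: 1
Total ground atoms: 1 + 1 = 2.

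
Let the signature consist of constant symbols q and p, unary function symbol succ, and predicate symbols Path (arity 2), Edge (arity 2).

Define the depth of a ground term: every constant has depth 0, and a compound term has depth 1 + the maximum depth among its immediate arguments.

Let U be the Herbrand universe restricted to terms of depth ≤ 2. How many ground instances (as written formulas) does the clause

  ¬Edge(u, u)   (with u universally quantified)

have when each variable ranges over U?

Ground terms of depth ≤ 2:
  Write N_k for the number of ground terms of depth ≤ k. A term of depth ≤ k is either a constant or a function symbol applied to arguments of depth ≤ k−1, so N_k = 2 + N_{k-1}.
  N_0 = 2
  N_1 = 2 + 2 = 4
  N_2 = 2 + 4 = 6
  Explicitly: q, p, succ(q), succ(p), succ(succ(q)), succ(succ(p)).
So there are 6 ground terms available for substitution.
The body mentions the single quantified variable u; since ground terms form a free algebra, no two substitutions collapse to the same formula.
Number of ground instances = 6.

6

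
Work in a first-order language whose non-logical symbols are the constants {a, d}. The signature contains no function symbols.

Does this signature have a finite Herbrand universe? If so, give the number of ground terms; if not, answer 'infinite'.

2

There are no function symbols, so every ground term is one of the 2 constants.
The Herbrand universe is {a, d}, which is finite with 2 elements.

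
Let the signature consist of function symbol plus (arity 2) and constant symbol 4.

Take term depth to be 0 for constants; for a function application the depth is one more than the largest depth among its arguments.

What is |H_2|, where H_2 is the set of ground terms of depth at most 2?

Write N_k for the number of ground terms of depth ≤ k. A term of depth ≤ k is either a constant or a function symbol applied to arguments of depth ≤ k−1, so N_k = 1 + N_{k-1}^2.
N_0 = 1
N_1 = 1 + 1^2 = 2
N_2 = 1 + 2^2 = 5

5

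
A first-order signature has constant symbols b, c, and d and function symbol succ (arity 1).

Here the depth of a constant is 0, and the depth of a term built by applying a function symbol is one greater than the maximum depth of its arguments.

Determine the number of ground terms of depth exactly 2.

If N_k denotes the number of depth-≤k ground terms, the 3 constants give N_0 = 3, and each function symbol of arity r contributes N_{k-1}^r new terms at level k: N_k = 3 + N_{k-1}.
N_0 = 3
N_1 = 3 + 3 = 6
N_2 = 3 + 6 = 9
Terms of depth exactly 2: N_2 − N_1 = 9 − 6 = 3.

3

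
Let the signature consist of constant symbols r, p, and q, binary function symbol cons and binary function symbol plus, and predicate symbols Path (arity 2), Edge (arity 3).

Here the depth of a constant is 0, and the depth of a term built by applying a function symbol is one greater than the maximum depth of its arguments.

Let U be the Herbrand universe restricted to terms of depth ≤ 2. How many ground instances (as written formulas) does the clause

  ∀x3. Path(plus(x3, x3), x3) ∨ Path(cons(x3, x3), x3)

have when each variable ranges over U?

Ground terms of depth ≤ 2:
  Write N_k for the number of ground terms of depth ≤ k. A term of depth ≤ k is either a constant or a function symbol applied to arguments of depth ≤ k−1, so N_k = 3 + N_{k-1}^2 + N_{k-1}^2.
  N_0 = 3
  N_1 = 3 + 3^2 + 3^2 = 21
  N_2 = 3 + 21^2 + 21^2 = 885
So there are 885 ground terms available for substitution.
The variable x3 ranges independently over the available ground terms, and distinct assignments produce distinct instances.
Number of ground instances = 885.

885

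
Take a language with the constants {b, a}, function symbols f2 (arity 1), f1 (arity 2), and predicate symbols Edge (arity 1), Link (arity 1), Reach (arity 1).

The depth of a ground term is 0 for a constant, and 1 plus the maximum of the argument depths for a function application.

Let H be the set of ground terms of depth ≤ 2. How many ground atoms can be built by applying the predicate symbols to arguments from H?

222

First count ground terms of depth ≤ 2.
Count level by level. With function symbols f2/1, f1/2, the terms of depth ≤ k are the 2 constants together with each function applied to depth-≤(k−1) tuples, so N_k = 2 + N_{k-1} + N_{k-1}^2.
N_0 = 2
N_1 = 2 + 2 + 2^2 = 8
N_2 = 2 + 8 + 8^2 = 74
So |H| = 74.
A ground atom is a predicate applied to a tuple of terms from H, so the count is the sum over predicates of |H|^arity:
  Edge: 74;  Link: 74;  Reach: 74
Total ground atoms: 74 + 74 + 74 = 222.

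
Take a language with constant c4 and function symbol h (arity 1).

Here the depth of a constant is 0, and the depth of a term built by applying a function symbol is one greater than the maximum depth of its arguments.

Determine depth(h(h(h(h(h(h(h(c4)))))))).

depth(h(c4)) = 1 + depth(c4) = 1 + 0 = 1
depth(h(h(c4))) = 1 + depth(h(c4)) = 1 + 1 = 2
depth(h(h(h(c4)))) = 1 + depth(h(h(c4))) = 1 + 2 = 3
depth(h(h(h(h(c4))))) = 1 + depth(h(h(h(c4)))) = 1 + 3 = 4
depth(h(h(h(h(h(c4)))))) = 1 + depth(h(h(h(h(c4))))) = 1 + 4 = 5
depth(h(h(h(h(h(h(c4))))))) = 1 + depth(h(h(h(h(h(c4)))))) = 1 + 5 = 6
depth(h(h(h(h(h(h(h(c4)))))))) = 1 + depth(h(h(h(h(h(h(c4))))))) = 1 + 6 = 7

7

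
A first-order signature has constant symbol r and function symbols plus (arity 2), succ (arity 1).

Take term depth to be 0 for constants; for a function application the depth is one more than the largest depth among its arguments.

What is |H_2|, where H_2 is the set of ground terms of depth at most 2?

Let N_k count ground terms of depth at most k. Each non-constant term of depth ≤ k is some function symbol applied to depth-≤(k−1) arguments, giving N_k = 1 + N_{k-1}^2 + N_{k-1}.
N_0 = 1
N_1 = 1 + 1^2 + 1 = 3
N_2 = 1 + 3^2 + 3 = 13

13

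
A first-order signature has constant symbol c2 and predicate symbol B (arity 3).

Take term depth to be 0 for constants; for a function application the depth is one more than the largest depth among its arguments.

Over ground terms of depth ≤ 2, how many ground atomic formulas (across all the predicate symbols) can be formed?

First count ground terms of depth ≤ 2.
With no function symbols every ground term is a constant, so there is exactly 1 ground term at every depth bound.
N_0 = 1
N_1 = 1
N_2 = 1
Explicitly: c2.
So |H| = 1.
A ground atom is a predicate applied to a tuple of terms from H, so the count is the sum over predicates of |H|^arity:
  B: 1^3 = 1
Total ground atoms: 1.

1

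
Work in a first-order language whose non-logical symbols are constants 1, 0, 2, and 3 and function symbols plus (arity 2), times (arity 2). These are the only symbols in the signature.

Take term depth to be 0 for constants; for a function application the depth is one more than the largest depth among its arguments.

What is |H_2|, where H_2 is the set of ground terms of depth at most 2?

Let N_k = |{terms of depth ≤ k}|. Then N_0 = 4 and N_k = 4 + N_{k-1}^2 + N_{k-1}^2 for k ≥ 1 (one summand per function symbol, arity giving the exponent).
N_0 = 4
N_1 = 4 + 4^2 + 4^2 = 36
N_2 = 4 + 36^2 + 36^2 = 2596

2596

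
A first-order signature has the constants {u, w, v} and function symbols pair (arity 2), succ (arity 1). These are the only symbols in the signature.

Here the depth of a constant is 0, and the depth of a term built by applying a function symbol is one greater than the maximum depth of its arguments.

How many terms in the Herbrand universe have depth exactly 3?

Write N_k for the number of ground terms of depth ≤ k. A term of depth ≤ k is either a constant or a function symbol applied to arguments of depth ≤ k−1, so N_k = 3 + N_{k-1}^2 + N_{k-1}.
N_0 = 3
N_1 = 3 + 3^2 + 3 = 15
N_2 = 3 + 15^2 + 15 = 243
N_3 = 3 + 243^2 + 243 = 59295
Terms of depth exactly 3: N_3 − N_2 = 59295 − 243 = 59052.

59052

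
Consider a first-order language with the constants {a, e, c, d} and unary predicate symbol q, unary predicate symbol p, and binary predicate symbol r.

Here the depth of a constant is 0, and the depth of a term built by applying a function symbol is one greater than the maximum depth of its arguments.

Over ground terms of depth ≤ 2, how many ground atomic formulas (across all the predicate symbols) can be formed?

First count ground terms of depth ≤ 2.
With no function symbols every ground term is a constant, so there are exactly 4 ground terms at every depth bound.
N_0 = 4
N_1 = 4
N_2 = 4
Explicitly: a, e, c, d.
So |H| = 4.
Ground atoms are formed by filling each argument slot of a predicate with a term from H, so an r-ary predicate gives |H|^r atoms:
  q: 4;  p: 4;  r: 4^2 = 16
Total ground atoms: 4 + 4 + 16 = 24.

24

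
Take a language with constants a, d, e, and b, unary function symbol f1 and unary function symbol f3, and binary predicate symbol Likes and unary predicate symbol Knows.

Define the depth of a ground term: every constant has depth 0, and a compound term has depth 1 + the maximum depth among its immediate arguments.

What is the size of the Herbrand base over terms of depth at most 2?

812

First count ground terms of depth ≤ 2.
If N_k denotes the number of depth-≤k ground terms, the 4 constants give N_0 = 4, and each function symbol of arity r contributes N_{k-1}^r new terms at level k: N_k = 4 + N_{k-1} + N_{k-1}.
N_0 = 4
N_1 = 4 + 4 + 4 = 12
N_2 = 4 + 12 + 12 = 28
So |H| = 28.
A ground atom is a predicate applied to a tuple of terms from H, so the count is the sum over predicates of |H|^arity:
  Likes: 28^2 = 784;  Knows: 28
Total ground atoms: 784 + 28 = 812.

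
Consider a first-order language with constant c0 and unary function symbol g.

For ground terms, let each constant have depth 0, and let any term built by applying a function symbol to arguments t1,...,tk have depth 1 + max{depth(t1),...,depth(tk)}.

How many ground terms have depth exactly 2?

1

If N_k denotes the number of depth-≤k ground terms, the 1 constant gives N_0 = 1, and each function symbol of arity r contributes N_{k-1}^r new terms at level k: N_k = 1 + N_{k-1}.
N_0 = 1
N_1 = 1 + 1 = 2
N_2 = 1 + 2 = 3
Terms of depth exactly 2: N_2 − N_1 = 3 − 2 = 1.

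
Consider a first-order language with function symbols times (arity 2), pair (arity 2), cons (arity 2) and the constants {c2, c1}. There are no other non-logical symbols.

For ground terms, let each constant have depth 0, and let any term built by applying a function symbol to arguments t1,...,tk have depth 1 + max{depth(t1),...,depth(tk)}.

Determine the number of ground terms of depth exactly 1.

12

Count level by level. With function symbols times/2, pair/2, cons/2, the terms of depth ≤ k are the 2 constants together with each function applied to depth-≤(k−1) tuples, so N_k = 2 + N_{k-1}^2 + N_{k-1}^2 + N_{k-1}^2.
N_0 = 2
N_1 = 2 + 2^2 + 2^2 + 2^2 = 14
Terms of depth exactly 1: N_1 − N_0 = 14 − 2 = 12.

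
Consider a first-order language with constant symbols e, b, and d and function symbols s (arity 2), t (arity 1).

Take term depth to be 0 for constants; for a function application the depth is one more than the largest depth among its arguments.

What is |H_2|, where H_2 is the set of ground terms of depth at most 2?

243

Let N_k = |{terms of depth ≤ k}|. Then N_0 = 3 and N_k = 3 + N_{k-1}^2 + N_{k-1} for k ≥ 1 (one summand per function symbol, arity giving the exponent).
N_0 = 3
N_1 = 3 + 3^2 + 3 = 15
N_2 = 3 + 15^2 + 15 = 243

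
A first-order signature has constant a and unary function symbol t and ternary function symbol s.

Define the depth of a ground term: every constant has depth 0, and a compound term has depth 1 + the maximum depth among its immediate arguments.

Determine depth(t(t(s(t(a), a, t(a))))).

depth(t(a)) = 1 + depth(a) = 1 + 0 = 1
depth(s(t(a), a, t(a))) = 1 + max(1, 0, 1) = 2
depth(t(s(t(a), a, t(a)))) = 1 + depth(s(t(a), a, t(a))) = 1 + 2 = 3
depth(t(t(s(t(a), a, t(a))))) = 1 + depth(t(s(t(a), a, t(a)))) = 1 + 3 = 4

4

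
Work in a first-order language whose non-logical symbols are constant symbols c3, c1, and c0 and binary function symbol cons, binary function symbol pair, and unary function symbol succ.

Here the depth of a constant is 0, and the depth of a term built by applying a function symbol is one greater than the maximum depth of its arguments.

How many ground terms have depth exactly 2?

Write N_k for the number of ground terms of depth ≤ k. A term of depth ≤ k is either a constant or a function symbol applied to arguments of depth ≤ k−1, so N_k = 3 + N_{k-1}^2 + N_{k-1}^2 + N_{k-1}.
N_0 = 3
N_1 = 3 + 3^2 + 3^2 + 3 = 24
N_2 = 3 + 24^2 + 24^2 + 24 = 1179
Terms of depth exactly 2: N_2 − N_1 = 1179 − 24 = 1155.

1155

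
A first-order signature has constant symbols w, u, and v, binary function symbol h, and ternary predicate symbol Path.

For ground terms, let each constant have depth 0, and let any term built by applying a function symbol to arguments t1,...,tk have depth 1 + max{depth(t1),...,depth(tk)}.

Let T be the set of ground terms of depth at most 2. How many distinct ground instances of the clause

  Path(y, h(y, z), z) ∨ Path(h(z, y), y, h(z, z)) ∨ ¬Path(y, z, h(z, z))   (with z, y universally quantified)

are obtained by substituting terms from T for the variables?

21609

Ground terms of depth ≤ 2:
  If N_k denotes the number of depth-≤k ground terms, the 3 constants give N_0 = 3, and each function symbol of arity r contributes N_{k-1}^r new terms at level k: N_k = 3 + N_{k-1}^2.
  N_0 = 3
  N_1 = 3 + 3^2 = 12
  N_2 = 3 + 12^2 = 147
So there are 147 ground terms available for substitution.
Each of z, y ranges independently over the available ground terms, and distinct assignments produce distinct instances.
Number of ground instances = 147^2 = 21609.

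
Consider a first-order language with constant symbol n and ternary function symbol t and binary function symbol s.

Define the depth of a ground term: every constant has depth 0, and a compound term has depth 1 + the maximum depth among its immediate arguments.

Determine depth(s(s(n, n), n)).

depth(s(n, n)) = 1 + max(0, 0) = 1
depth(s(s(n, n), n)) = 1 + max(1, 0) = 2

2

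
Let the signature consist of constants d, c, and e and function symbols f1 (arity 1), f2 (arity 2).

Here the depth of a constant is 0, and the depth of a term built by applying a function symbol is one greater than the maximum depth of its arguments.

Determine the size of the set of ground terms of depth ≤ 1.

15

If N_k denotes the number of depth-≤k ground terms, the 3 constants give N_0 = 3, and each function symbol of arity r contributes N_{k-1}^r new terms at level k: N_k = 3 + N_{k-1} + N_{k-1}^2.
N_0 = 3
N_1 = 3 + 3 + 3^2 = 15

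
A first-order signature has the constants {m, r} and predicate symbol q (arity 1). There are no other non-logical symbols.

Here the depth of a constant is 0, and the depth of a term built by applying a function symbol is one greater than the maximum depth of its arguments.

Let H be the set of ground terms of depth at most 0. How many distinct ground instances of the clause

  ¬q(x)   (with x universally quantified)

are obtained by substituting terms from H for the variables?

Ground terms of depth ≤ 0:
  With no function symbols every ground term is a constant, so there are exactly 2 ground terms at every depth bound.
  N_0 = 2
  Explicitly: m, r.
So there are 2 ground terms available for substitution.
The clause has 1 distinct variable (x), which appears in the body. In the free term algebra distinct substitutions yield syntactically distinct ground instances.
Number of ground instances = 2.

2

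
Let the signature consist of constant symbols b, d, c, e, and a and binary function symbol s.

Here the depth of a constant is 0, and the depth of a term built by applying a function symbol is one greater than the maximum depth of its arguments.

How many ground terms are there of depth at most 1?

Count level by level. With function symbols s/2, the terms of depth ≤ k are the 5 constants together with each function applied to depth-≤(k−1) tuples, so N_k = 5 + N_{k-1}^2.
N_0 = 5
N_1 = 5 + 5^2 = 30

30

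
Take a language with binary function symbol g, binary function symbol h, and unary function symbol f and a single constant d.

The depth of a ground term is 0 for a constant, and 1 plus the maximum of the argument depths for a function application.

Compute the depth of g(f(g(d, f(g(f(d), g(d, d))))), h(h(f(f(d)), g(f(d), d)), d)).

depth(f(d)) = 1 + depth(d) = 1 + 0 = 1
depth(g(d, d)) = 1 + max(0, 0) = 1
depth(g(f(d), g(d, d))) = 1 + max(1, 1) = 2
depth(f(g(f(d), g(d, d)))) = 1 + depth(g(f(d), g(d, d))) = 1 + 2 = 3
depth(g(d, f(g(f(d), g(d, d))))) = 1 + max(0, 3) = 4
depth(f(g(d, f(g(f(d), g(d, d)))))) = 1 + depth(g(d, f(g(f(d), g(d, d))))) = 1 + 4 = 5
depth(f(f(d))) = 1 + depth(f(d)) = 1 + 1 = 2
depth(g(f(d), d)) = 1 + max(1, 0) = 2
depth(h(f(f(d)), g(f(d), d))) = 1 + max(2, 2) = 3
depth(h(h(f(f(d)), g(f(d), d)), d)) = 1 + max(3, 0) = 4
depth(g(f(g(d, f(g(f(d), g(d, d))))), h(h(f(f(d)), g(f(d), d)), d))) = 1 + max(5, 4) = 6

6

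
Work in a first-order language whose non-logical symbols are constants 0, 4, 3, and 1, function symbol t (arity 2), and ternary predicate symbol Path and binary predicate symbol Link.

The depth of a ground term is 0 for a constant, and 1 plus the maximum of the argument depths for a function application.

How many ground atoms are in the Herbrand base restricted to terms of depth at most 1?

First count ground terms of depth ≤ 1.
Let N_k count ground terms of depth at most k. Each non-constant term of depth ≤ k is some function symbol applied to depth-≤(k−1) arguments, giving N_k = 4 + N_{k-1}^2.
N_0 = 4
N_1 = 4 + 4^2 = 20
So |H| = 20.
A ground atom is a predicate applied to a tuple of terms from H, so the count is the sum over predicates of |H|^arity:
  Path: 20^3 = 8000;  Link: 20^2 = 400
Total ground atoms: 8000 + 400 = 8400.

8400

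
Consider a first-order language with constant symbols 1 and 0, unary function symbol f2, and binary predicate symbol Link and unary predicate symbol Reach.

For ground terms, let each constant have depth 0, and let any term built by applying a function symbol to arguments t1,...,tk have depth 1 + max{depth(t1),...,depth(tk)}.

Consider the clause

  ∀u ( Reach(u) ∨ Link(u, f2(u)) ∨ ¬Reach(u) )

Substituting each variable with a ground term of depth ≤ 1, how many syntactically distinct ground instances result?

4

Ground terms of depth ≤ 1:
  If N_k denotes the number of depth-≤k ground terms, the 2 constants give N_0 = 2, and each function symbol of arity r contributes N_{k-1}^r new terms at level k: N_k = 2 + N_{k-1}.
  N_0 = 2
  N_1 = 2 + 2 = 4
So there are 4 ground terms available for substitution.
The clause has 1 distinct variable (u), which appears in the body. In the free term algebra distinct substitutions yield syntactically distinct ground instances.
Number of ground instances = 4.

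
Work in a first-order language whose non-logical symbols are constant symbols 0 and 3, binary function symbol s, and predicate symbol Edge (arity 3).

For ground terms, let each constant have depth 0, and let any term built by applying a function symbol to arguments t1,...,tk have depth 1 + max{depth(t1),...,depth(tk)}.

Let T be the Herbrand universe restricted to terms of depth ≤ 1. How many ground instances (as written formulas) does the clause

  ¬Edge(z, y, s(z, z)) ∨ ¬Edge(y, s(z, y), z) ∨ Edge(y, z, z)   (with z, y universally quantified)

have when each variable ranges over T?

36

Ground terms of depth ≤ 1:
  If N_k denotes the number of depth-≤k ground terms, the 2 constants give N_0 = 2, and each function symbol of arity r contributes N_{k-1}^r new terms at level k: N_k = 2 + N_{k-1}^2.
  N_0 = 2
  N_1 = 2 + 2^2 = 6
So there are 6 ground terms available for substitution.
There are 2 variables to instantiate (z, y), each occurring in at least one literal, so different choices give different ground instances.
Number of ground instances = 6^2 = 36.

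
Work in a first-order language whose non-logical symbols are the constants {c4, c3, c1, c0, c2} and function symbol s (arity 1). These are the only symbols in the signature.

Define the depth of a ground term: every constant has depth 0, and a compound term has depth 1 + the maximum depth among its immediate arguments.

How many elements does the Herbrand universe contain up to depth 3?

Let N_k count ground terms of depth at most k. Each non-constant term of depth ≤ k is some function symbol applied to depth-≤(k−1) arguments, giving N_k = 5 + N_{k-1}.
N_0 = 5
N_1 = 5 + 5 = 10
N_2 = 5 + 10 = 15
N_3 = 5 + 15 = 20

20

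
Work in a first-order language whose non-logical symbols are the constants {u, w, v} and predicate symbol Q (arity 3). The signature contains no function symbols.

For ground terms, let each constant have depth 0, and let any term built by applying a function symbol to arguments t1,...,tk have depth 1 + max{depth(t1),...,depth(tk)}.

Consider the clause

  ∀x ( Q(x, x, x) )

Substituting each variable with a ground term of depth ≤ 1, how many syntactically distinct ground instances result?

Ground terms of depth ≤ 1:
  With no function symbols every ground term is a constant, so there are exactly 3 ground terms at every depth bound.
  N_0 = 3
  N_1 = 3
  Explicitly: u, w, v.
So there are 3 ground terms available for substitution.
The body mentions the single quantified variable x; since ground terms form a free algebra, no two substitutions collapse to the same formula.
Number of ground instances = 3.

3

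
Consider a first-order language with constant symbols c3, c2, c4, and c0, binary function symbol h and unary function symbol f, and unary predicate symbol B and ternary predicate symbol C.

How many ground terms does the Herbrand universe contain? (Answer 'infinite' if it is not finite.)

infinite

The signature has at least one function symbol (h, arity 2) and at least one constant (c3).
Iterating h gives infinitely many distinct ground terms: c3, h(c3, c3), h(h(c3, c3), h(c3, c3)), ...
So the Herbrand universe is infinite.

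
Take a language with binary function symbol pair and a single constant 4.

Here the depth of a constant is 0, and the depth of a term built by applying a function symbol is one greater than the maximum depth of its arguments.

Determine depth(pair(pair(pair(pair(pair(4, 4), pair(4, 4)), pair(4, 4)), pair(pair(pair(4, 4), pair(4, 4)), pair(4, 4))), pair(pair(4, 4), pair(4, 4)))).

depth(pair(4, 4)) = 1 + max(0, 0) = 1
depth(pair(pair(4, 4), pair(4, 4))) = 1 + max(1, 1) = 2
depth(pair(pair(pair(4, 4), pair(4, 4)), pair(4, 4))) = 1 + max(2, 1) = 3
depth(pair(pair(pair(pair(4, 4), pair(4, 4)), pair(4, 4)), pair(pair(pair(4, 4), pair(4, 4)), pair(4, 4)))) = 1 + max(3, 3) = 4
depth(pair(pair(pair(pair(pair(4, 4), pair(4, 4)), pair(4, 4)), pair(pair(pair(4, 4), pair(4, 4)), pair(4, 4))), pair(pair(4, 4), pair(4, 4)))) = 1 + max(4, 2) = 5

5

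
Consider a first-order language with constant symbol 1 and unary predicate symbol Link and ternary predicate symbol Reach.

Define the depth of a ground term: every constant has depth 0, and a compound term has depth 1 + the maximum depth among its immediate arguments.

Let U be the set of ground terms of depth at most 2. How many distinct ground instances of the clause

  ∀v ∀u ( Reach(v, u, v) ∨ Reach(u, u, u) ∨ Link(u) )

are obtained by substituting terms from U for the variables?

1

Ground terms of depth ≤ 2:
  With no function symbols every ground term is a constant, so there is exactly 1 ground term at every depth bound.
  N_0 = 1
  N_1 = 1
  N_2 = 1
  Explicitly: 1.
So there is exactly 1 ground term available for substitution.
There are 2 variables to instantiate (v, u), each occurring in at least one literal, so different choices give different ground instances.
Number of ground instances = 1^2 = 1.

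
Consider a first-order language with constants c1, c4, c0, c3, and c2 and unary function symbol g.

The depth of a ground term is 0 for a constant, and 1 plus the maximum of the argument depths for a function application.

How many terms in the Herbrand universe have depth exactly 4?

Let N_k count ground terms of depth at most k. Each non-constant term of depth ≤ k is some function symbol applied to depth-≤(k−1) arguments, giving N_k = 5 + N_{k-1}.
N_0 = 5
N_1 = 5 + 5 = 10
N_2 = 5 + 10 = 15
N_3 = 5 + 15 = 20
N_4 = 5 + 20 = 25
Terms of depth exactly 4: N_4 − N_3 = 25 − 20 = 5.

5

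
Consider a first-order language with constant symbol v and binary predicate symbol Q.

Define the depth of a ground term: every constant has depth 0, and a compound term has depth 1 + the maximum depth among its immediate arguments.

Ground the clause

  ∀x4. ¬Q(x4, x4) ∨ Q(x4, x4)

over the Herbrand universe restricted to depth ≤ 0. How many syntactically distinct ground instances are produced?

Ground terms of depth ≤ 0:
  With no function symbols every ground term is a constant, so there is exactly 1 ground term at every depth bound.
  N_0 = 1
  Explicitly: v.
So there is exactly 1 ground term available for substitution.
The clause has 1 distinct variable (x4), which appears in the body. In the free term algebra distinct substitutions yield syntactically distinct ground instances.
Number of ground instances = 1.

1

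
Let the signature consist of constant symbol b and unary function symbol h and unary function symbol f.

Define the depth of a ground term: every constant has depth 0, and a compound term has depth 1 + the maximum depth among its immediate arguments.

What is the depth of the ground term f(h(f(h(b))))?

depth(h(b)) = 1 + depth(b) = 1 + 0 = 1
depth(f(h(b))) = 1 + depth(h(b)) = 1 + 1 = 2
depth(h(f(h(b)))) = 1 + depth(f(h(b))) = 1 + 2 = 3
depth(f(h(f(h(b))))) = 1 + depth(h(f(h(b)))) = 1 + 3 = 4

4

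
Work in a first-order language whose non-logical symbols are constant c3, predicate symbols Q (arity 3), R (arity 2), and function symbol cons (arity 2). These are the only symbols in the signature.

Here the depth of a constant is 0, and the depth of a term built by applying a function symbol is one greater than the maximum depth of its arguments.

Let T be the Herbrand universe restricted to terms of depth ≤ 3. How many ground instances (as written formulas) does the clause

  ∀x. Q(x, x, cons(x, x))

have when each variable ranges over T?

26

Ground terms of depth ≤ 3:
  Write N_k for the number of ground terms of depth ≤ k. A term of depth ≤ k is either a constant or a function symbol applied to arguments of depth ≤ k−1, so N_k = 1 + N_{k-1}^2.
  N_0 = 1
  N_1 = 1 + 1^2 = 2
  N_2 = 1 + 2^2 = 5
  N_3 = 1 + 5^2 = 26
So there are 26 ground terms available for substitution.
The clause has 1 distinct variable (x), which appears in the body. In the free term algebra distinct substitutions yield syntactically distinct ground instances.
Number of ground instances = 26.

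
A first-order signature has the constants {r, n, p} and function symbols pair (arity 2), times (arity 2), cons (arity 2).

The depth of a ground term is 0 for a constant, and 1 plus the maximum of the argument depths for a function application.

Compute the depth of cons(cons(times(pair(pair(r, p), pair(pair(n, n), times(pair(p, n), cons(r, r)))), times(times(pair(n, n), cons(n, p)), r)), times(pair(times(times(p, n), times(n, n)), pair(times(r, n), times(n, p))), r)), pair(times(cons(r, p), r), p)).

7

depth(pair(r, p)) = 1 + max(0, 0) = 1
depth(pair(n, n)) = 1 + max(0, 0) = 1
depth(pair(p, n)) = 1 + max(0, 0) = 1
depth(cons(r, r)) = 1 + max(0, 0) = 1
depth(times(pair(p, n), cons(r, r))) = 1 + max(1, 1) = 2
depth(pair(pair(n, n), times(pair(p, n), cons(r, r)))) = 1 + max(1, 2) = 3
depth(pair(pair(r, p), pair(pair(n, n), times(pair(p, n), cons(r, r))))) = 1 + max(1, 3) = 4
depth(cons(n, p)) = 1 + max(0, 0) = 1
depth(times(pair(n, n), cons(n, p))) = 1 + max(1, 1) = 2
depth(times(times(pair(n, n), cons(n, p)), r)) = 1 + max(2, 0) = 3
depth(times(pair(pair(r, p), pair(pair(n, n), times(pair(p, n), cons(r, r)))), times(times(pair(n, n), cons(n, p)), r))) = 1 + max(4, 3) = 5
depth(times(p, n)) = 1 + max(0, 0) = 1
depth(times(n, n)) = 1 + max(0, 0) = 1
depth(times(times(p, n), times(n, n))) = 1 + max(1, 1) = 2
depth(times(r, n)) = 1 + max(0, 0) = 1
depth(times(n, p)) = 1 + max(0, 0) = 1
depth(pair(times(r, n), times(n, p))) = 1 + max(1, 1) = 2
depth(pair(times(times(p, n), times(n, n)), pair(times(r, n), times(n, p)))) = 1 + max(2, 2) = 3
depth(times(pair(times(times(p, n), times(n, n)), pair(times(r, n), times(n, p))), r)) = 1 + max(3, 0) = 4
depth(cons(times(pair(pair(r, p), pair(pair(n, n), times(pair(p, n), cons(r, r)))), times(times(pair(n, n), cons(n, p)), r)), times(pair(times(times(p, n), times(n, n)), pair(times(r, n), times(n, p))), r))) = 1 + max(5, 4) = 6
depth(cons(r, p)) = 1 + max(0, 0) = 1
depth(times(cons(r, p), r)) = 1 + max(1, 0) = 2
depth(pair(times(cons(r, p), r), p)) = 1 + max(2, 0) = 3
depth(cons(cons(times(pair(pair(r, p), pair(pair(n, n), times(pair(p, n), cons(r, r)))), times(times(pair(n, n), cons(n, p)), r)), times(pair(times(times(p, n), times(n, n)), pair(times(r, n), times(n, p))), r)), pair(times(cons(r, p), r), p))) = 1 + max(6, 3) = 7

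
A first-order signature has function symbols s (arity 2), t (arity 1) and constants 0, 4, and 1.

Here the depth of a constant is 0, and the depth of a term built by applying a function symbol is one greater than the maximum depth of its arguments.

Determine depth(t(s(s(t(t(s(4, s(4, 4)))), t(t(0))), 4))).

7

depth(s(4, 4)) = 1 + max(0, 0) = 1
depth(s(4, s(4, 4))) = 1 + max(0, 1) = 2
depth(t(s(4, s(4, 4)))) = 1 + depth(s(4, s(4, 4))) = 1 + 2 = 3
depth(t(t(s(4, s(4, 4))))) = 1 + depth(t(s(4, s(4, 4)))) = 1 + 3 = 4
depth(t(0)) = 1 + depth(0) = 1 + 0 = 1
depth(t(t(0))) = 1 + depth(t(0)) = 1 + 1 = 2
depth(s(t(t(s(4, s(4, 4)))), t(t(0)))) = 1 + max(4, 2) = 5
depth(s(s(t(t(s(4, s(4, 4)))), t(t(0))), 4)) = 1 + max(5, 0) = 6
depth(t(s(s(t(t(s(4, s(4, 4)))), t(t(0))), 4))) = 1 + depth(s(s(t(t(s(4, s(4, 4)))), t(t(0))), 4)) = 1 + 6 = 7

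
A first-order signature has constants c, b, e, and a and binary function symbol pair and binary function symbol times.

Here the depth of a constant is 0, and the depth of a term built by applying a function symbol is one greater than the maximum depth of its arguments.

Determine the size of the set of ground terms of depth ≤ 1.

Write N_k for the number of ground terms of depth ≤ k. A term of depth ≤ k is either a constant or a function symbol applied to arguments of depth ≤ k−1, so N_k = 4 + N_{k-1}^2 + N_{k-1}^2.
N_0 = 4
N_1 = 4 + 4^2 + 4^2 = 36

36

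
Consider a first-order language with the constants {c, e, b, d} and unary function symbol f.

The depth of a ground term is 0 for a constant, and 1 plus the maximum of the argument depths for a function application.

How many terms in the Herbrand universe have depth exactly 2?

4

Count level by level. With function symbols f/1, the terms of depth ≤ k are the 4 constants together with each function applied to depth-≤(k−1) tuples, so N_k = 4 + N_{k-1}.
N_0 = 4
N_1 = 4 + 4 = 8
N_2 = 4 + 8 = 12
Terms of depth exactly 2: N_2 − N_1 = 12 − 8 = 4.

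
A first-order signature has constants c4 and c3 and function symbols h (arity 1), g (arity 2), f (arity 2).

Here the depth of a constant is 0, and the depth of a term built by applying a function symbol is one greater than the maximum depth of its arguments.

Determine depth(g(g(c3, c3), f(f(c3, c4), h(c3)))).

3

depth(g(c3, c3)) = 1 + max(0, 0) = 1
depth(f(c3, c4)) = 1 + max(0, 0) = 1
depth(h(c3)) = 1 + depth(c3) = 1 + 0 = 1
depth(f(f(c3, c4), h(c3))) = 1 + max(1, 1) = 2
depth(g(g(c3, c3), f(f(c3, c4), h(c3)))) = 1 + max(1, 2) = 3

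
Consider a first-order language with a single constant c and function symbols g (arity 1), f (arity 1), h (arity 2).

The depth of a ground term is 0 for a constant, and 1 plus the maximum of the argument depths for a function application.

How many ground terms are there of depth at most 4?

458329

If N_k denotes the number of depth-≤k ground terms, the 1 constant gives N_0 = 1, and each function symbol of arity r contributes N_{k-1}^r new terms at level k: N_k = 1 + N_{k-1} + N_{k-1} + N_{k-1}^2.
N_0 = 1
N_1 = 1 + 1 + 1 + 1^2 = 4
N_2 = 1 + 4 + 4 + 4^2 = 25
N_3 = 1 + 25 + 25 + 25^2 = 676
N_4 = 1 + 676 + 676 + 676^2 = 458329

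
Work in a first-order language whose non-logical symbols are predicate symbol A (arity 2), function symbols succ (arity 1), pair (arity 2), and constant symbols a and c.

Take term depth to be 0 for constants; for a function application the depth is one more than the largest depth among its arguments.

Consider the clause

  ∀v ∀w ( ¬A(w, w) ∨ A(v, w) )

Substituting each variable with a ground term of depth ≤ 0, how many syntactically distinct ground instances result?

Ground terms of depth ≤ 0:
  Let N_k = |{terms of depth ≤ k}|. Then N_0 = 2 and N_k = 2 + N_{k-1} + N_{k-1}^2 for k ≥ 1 (one summand per function symbol, arity giving the exponent).
  N_0 = 2
So there are 2 ground terms available for substitution.
There are 2 variables to instantiate (v, w), each occurring in at least one literal, so different choices give different ground instances.
Number of ground instances = 2^2 = 4.

4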